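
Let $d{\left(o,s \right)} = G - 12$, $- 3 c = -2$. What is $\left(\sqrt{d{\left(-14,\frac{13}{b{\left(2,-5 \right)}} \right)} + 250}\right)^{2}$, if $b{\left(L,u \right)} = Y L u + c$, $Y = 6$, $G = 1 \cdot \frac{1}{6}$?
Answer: $\frac{1429}{6} \approx 238.17$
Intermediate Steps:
$c = \frac{2}{3}$ ($c = \left(- \frac{1}{3}\right) \left(-2\right) = \frac{2}{3} \approx 0.66667$)
$G = \frac{1}{6}$ ($G = 1 \cdot \frac{1}{6} = \frac{1}{6} \approx 0.16667$)
$b{\left(L,u \right)} = \frac{2}{3} + 6 L u$ ($b{\left(L,u \right)} = 6 L u + \frac{2}{3} = \frac{2}{3} + 6 L u$)
$d{\left(o,s \right)} = - \frac{71}{6}$ ($d{\left(o,s \right)} = \frac{1}{6} - 12 = - \frac{71}{6}$)
$\left(\sqrt{d{\left(-14,\frac{13}{b{\left(2,-5 \right)}} \right)} + 250}\right)^{2} = \left(\sqrt{- \frac{71}{6} + 250}\right)^{2} = \left(\sqrt{\frac{1429}{6}}\right)^{2} = \left(\frac{\sqrt{8574}}{6}\right)^{2} = \frac{1429}{6}$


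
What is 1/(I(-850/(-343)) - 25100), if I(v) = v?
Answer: -343/8608450 ≈ -3.9845e-5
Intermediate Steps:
1/(I(-850/(-343)) - 25100) = 1/(-850/(-343) - 25100) = 1/(-850*(-1/343) - 25100) = 1/(850/343 - 25100) = 1/(-8608450/343) = -343/8608450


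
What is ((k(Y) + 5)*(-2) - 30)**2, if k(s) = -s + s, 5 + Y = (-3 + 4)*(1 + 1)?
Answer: 1600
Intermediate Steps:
Y = -3 (Y = -5 + (-3 + 4)*(1 + 1) = -5 + 1*2 = -5 + 2 = -3)
k(s) = 0
((k(Y) + 5)*(-2) - 30)**2 = ((0 + 5)*(-2) - 30)**2 = (5*(-2) - 30)**2 = (-10 - 30)**2 = (-40)**2 = 1600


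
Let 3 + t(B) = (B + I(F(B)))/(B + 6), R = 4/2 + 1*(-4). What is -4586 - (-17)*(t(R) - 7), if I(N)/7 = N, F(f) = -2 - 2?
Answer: -9767/2 ≈ -4883.5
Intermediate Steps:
F(f) = -4
I(N) = 7*N
R = -2 (R = 4*(½) - 4 = 2 - 4 = -2)
t(B) = -3 + (-28 + B)/(6 + B) (t(B) = -3 + (B + 7*(-4))/(B + 6) = -3 + (B - 28)/(6 + B) = -3 + (-28 + B)/(6 + B))
-4586 - (-17)*(t(R) - 7) = -4586 - (-17)*(2*(-23 - 1*(-2))/(6 - 2) - 7) = -4586 - (-17)*(2*(-23 + 2)/4 - 7) = -4586 - (-17)*(2*(¼)*(-21) - 7) = -4586 - (-17)*(-21/2 - 7) = -4586 - (-17)*(-35)/2 = -4586 - 1*595/2 = -4586 - 595/2 = -9767/2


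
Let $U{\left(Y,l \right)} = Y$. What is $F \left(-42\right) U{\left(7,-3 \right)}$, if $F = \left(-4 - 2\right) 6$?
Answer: $10584$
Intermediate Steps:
$F = -36$ ($F = \left(-6\right) 6 = -36$)
$F \left(-42\right) U{\left(7,-3 \right)} = \left(-36\right) \left(-42\right) 7 = 1512 \cdot 7 = 10584$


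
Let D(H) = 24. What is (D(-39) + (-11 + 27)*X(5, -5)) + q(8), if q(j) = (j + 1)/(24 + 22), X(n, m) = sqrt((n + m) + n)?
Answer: 1113/46 + 16*sqrt(5) ≈ 59.973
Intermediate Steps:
X(n, m) = sqrt(m + 2*n) (X(n, m) = sqrt((m + n) + n) = sqrt(m + 2*n))
q(j) = 1/46 + j/46 (q(j) = (1 + j)/46 = (1 + j)*(1/46) = 1/46 + j/46)
(D(-39) + (-11 + 27)*X(5, -5)) + q(8) = (24 + (-11 + 27)*sqrt(-5 + 2*5)) + (1/46 + (1/46)*8) = (24 + 16*sqrt(-5 + 10)) + (1/46 + 4/23) = (24 + 16*sqrt(5)) + 9/46 = 1113/46 + 16*sqrt(5)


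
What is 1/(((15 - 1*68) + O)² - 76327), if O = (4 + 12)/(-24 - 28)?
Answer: -169/12419014 ≈ -1.3608e-5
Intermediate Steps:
O = -4/13 (O = 16/(-52) = 16*(-1/52) = -4/13 ≈ -0.30769)
1/(((15 - 1*68) + O)² - 76327) = 1/(((15 - 1*68) - 4/13)² - 76327) = 1/(((15 - 68) - 4/13)² - 76327) = 1/((-53 - 4/13)² - 76327) = 1/((-693/13)² - 76327) = 1/(480249/169 - 76327) = 1/(-12419014/169) = -169/12419014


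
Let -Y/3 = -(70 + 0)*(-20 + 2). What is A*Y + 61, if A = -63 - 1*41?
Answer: 393181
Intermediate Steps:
A = -104 (A = -63 - 41 = -104)
Y = -3780 (Y = -(-3)*(70 + 0)*(-20 + 2) = -(-3)*70*(-18) = -(-3)*(-1260) = -3*1260 = -3780)
A*Y + 61 = -104*(-3780) + 61 = 393120 + 61 = 393181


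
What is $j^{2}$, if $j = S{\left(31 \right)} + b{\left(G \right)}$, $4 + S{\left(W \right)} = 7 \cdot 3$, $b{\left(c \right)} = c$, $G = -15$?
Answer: $4$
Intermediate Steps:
$S{\left(W \right)} = 17$ ($S{\left(W \right)} = -4 + 7 \cdot 3 = -4 + 21 = 17$)
$j = 2$ ($j = 17 - 15 = 2$)
$j^{2} = 2^{2} = 4$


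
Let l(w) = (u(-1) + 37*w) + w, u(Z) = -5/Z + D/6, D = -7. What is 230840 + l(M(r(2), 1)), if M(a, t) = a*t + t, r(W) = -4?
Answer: 1384379/6 ≈ 2.3073e+5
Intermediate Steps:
M(a, t) = t + a*t
u(Z) = -7/6 - 5/Z (u(Z) = -5/Z - 7/6 = -7/6 - 5/Z)
l(w) = 23/6 + 38*w (l(w) = ((-7/6 - 5/(-1)) + 37*w) + w = ((-7/6 - 5*(-1)) + 37*w) + w = ((-7/6 + 5) + 37*w) + w = (23/6 + 37*w) + w = 23/6 + 38*w)
230840 + l(M(r(2), 1)) = 230840 + (23/6 + 38*(1*(1 - 4))) = 230840 + (23/6 + 38*(1*(-3))) = 230840 + (23/6 + 38*(-3)) = 230840 + (23/6 - 114) = 230840 - 661/6 = 1384379/6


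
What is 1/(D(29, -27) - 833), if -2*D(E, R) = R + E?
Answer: -1/834 ≈ -0.0011990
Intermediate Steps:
D(E, R) = -E/2 - R/2 (D(E, R) = -(R + E)/2 = -(E + R)/2 = -E/2 - R/2)
1/(D(29, -27) - 833) = 1/((-½*29 - ½*(-27)) - 833) = 1/((-29/2 + 27/2) - 833) = 1/(-1 - 833) = 1/(-834) = -1/834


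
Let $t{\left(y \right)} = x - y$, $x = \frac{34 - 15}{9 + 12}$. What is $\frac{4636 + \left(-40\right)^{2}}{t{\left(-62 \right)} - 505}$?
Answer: $- \frac{32739}{2321} \approx -14.106$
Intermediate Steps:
$x = \frac{19}{21} \approx 0.90476$
$t{\left(y \right)} = \frac{19}{21} - y$
$\frac{4636 + \left(-40\right)^{2}}{t{\left(-62 \right)} - 505} = \frac{4636 + \left(-40\right)^{2}}{\left(\frac{19}{21} - -62\right) - 505} = \frac{4636 + 1600}{\left(\frac{19}{21} + 62\right) - 505} = \frac{6236}{\frac{1321}{21} - 505} = \frac{6236}{- \frac{9284}{21}} = 6236 \left(- \frac{21}{9284}\right) = - \frac{32739}{2321}$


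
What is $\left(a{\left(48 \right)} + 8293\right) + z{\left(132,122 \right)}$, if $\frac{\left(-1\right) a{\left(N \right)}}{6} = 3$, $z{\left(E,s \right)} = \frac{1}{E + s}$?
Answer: $\frac{2101851}{254} \approx 8275.0$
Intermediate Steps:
$a{\left(N \right)} = -18$ ($a{\left(N \right)} = \left(-6\right) 3 = -18$)
$\left(a{\left(48 \right)} + 8293\right) + z{\left(132,122 \right)} = \left(-18 + 8293\right) + \frac{1}{132 + 122} = 8275 + \frac{1}{254} = \frac{2101851}{254}$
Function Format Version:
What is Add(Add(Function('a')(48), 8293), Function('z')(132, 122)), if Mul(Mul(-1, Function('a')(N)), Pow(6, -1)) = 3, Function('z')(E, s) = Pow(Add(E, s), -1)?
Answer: Rational(2101851, 254) ≈ 8275.0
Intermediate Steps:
Function('a')(N) = -18 (Function('a')(N) = Mul(-6, 3) = -18)
Add(Add(Function('a')(48), 8293), Function('z')(132, 122)) = Add(Add(-18, 8293), Pow(Add(132, 122), -1)) = Add(8275, Pow(254, -1)) = Add(8275, Rational(1, 254)) = Rational(2101851, 254)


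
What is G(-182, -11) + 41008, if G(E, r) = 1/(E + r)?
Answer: 7914543/193 ≈ 41008.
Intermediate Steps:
G(-182, -11) + 41008 = 1/(-182 - 11) + 41008 = 1/(-193) + 41008 = -1/193 + 41008 = 7914543/193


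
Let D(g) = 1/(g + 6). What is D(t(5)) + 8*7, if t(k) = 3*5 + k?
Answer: 1457/26 ≈ 56.038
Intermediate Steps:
t(k) = 15 + k
D(g) = 1/(6 + g)
D(t(5)) + 8*7 = 1/(6 + (15 + 5)) + 8*7 = 1/(6 + 20) + 56 = 1/26 + 56 = 1457/26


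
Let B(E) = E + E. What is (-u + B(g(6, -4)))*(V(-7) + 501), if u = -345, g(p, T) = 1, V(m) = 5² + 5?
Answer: 184257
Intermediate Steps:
V(m) = 30 (V(m) = 25 + 5 = 30)
B(E) = 2*E
(-u + B(g(6, -4)))*(V(-7) + 501) = (-1*(-345) + 2*1)*(30 + 501) = (345 + 2)*531 = 347*531 = 184257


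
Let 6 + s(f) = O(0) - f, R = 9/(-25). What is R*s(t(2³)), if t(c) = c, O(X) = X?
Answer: 126/25 ≈ 5.0400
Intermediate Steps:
R = -9/25 (R = -1/25*9 = -9/25 ≈ -0.36000)
s(f) = -6 - f (s(f) = -6 + (0 - f) = -6 - f)
R*s(t(2³)) = -9*(-6 - 1*2³)/25 = -9*(-6 - 1*8)/25 = -9*(-6 - 8)/25 = -9/25*(-14) = 126/25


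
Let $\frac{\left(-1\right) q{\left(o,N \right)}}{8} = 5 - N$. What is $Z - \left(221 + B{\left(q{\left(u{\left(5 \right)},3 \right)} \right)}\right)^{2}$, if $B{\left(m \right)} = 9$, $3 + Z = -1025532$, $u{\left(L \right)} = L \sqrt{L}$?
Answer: $-1078435$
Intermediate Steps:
$u{\left(L \right)} = L^{\frac{3}{2}}$
$Z = -1025535$ ($Z = -3 - 1025532 = -1025535$)
$q{\left(o,N \right)} = -40 + 8 N$ ($q{\left(o,N \right)} = - 8 \left(5 - N\right) = -40 + 8 N$)
$Z - \left(221 + B{\left(q{\left(u{\left(5 \right)},3 \right)} \right)}\right)^{2} = -1025535 - \left(221 + 9\right)^{2} = -1025535 - 230^{2} = -1025535 - 52900 = -1078435$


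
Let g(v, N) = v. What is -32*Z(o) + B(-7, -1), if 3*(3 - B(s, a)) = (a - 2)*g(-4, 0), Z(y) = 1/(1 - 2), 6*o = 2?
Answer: 31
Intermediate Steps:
o = 1/3 (o = (1/6)*2 = 1/3 ≈ 0.33333)
Z(y) = -1 (Z(y) = 1/(-1) = -1)
B(s, a) = 1/3 + 4*a/3 (B(s, a) = 3 - (a - 2)*(-4)/3 = 3 - (-2 + a)*(-4)/3 = 3 - (8 - 4*a)/3 = 3 + (-8/3 + 4*a/3) = 1/3 + 4*a/3)
-32*Z(o) + B(-7, -1) = -32*(-1) + (1/3 + (4/3)*(-1)) = 32 + (1/3 - 4/3) = 32 - 1 = 31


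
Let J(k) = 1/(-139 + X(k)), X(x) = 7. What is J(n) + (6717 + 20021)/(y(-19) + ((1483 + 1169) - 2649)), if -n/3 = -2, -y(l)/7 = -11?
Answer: 441167/1320 ≈ 334.22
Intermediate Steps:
y(l) = 77 (y(l) = -7*(-11) = 77)
n = 6 (n = -3*(-2) = 6)
J(k) = -1/132 (J(k) = 1/(-139 + 7) = 1/(-132) = -1/132)
J(n) + (6717 + 20021)/(y(-19) + ((1483 + 1169) - 2649)) = -1/132 + (6717 + 20021)/(77 + ((1483 + 1169) - 2649)) = -1/132 + 26738/(77 + (2652 - 2649)) = -1/132 + 26738/(77 + 3) = -1/132 + 26738/80 = -1/132 + 26738*(1/80) = -1/132 + 13369/40 = 441167/1320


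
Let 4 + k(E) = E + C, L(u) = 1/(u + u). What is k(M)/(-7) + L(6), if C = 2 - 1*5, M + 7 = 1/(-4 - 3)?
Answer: 1237/588 ≈ 2.1037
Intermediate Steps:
M = -50/7 (M = -7 + 1/(-4 - 3) = -7 + 1/(-7) = -7 - 1/7 = -50/7 ≈ -7.1429)
C = -3 (C = 2 - 5 = -3)
L(u) = 1/(2*u)
k(E) = -7 + E (k(E) = -4 + (E - 3) = -4 + (-3 + E) = -7 + E)
k(M)/(-7) + L(6) = (-7 - 50/7)/(-7) + (1/2)/6 = -1/7*(-99/7) + (1/2)*(1/6) = 99/49 + 1/12 = 1237/588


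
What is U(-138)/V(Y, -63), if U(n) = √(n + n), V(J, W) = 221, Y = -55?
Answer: 2*I*√69/221 ≈ 0.075173*I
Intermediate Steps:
U(n) = √2*√n (U(n) = √(2*n) = √2*√n)
U(-138)/V(Y, -63) = (√2*√(-138))/221 = (√2*(I*√138))*(1/221) = (2*I*√69)*(1/221) = 2*I*√69/221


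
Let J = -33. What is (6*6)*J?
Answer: -1188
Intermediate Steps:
(6*6)*J = (6*6)*(-33) = 36*(-33) = -1188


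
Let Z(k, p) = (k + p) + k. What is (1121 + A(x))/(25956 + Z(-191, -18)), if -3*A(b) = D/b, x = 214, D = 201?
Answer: 239827/5468984 ≈ 0.043852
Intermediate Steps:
A(b) = -67/b
Z(k, p) = p + 2*k
(1121 + A(x))/(25956 + Z(-191, -18)) = (1121 - 67/214)/(25956 + (-18 + 2*(-191))) = (1121 - 67*1/214)/(25956 + (-18 - 382)) = (1121 - 67/214)/(25956 - 400) = (239827/214)/25556 = (239827/214)*(1/25556) = 239827/5468984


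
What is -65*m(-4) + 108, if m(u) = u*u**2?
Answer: 4268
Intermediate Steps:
m(u) = u**3
-65*m(-4) + 108 = -65*(-4)**3 + 108 = -65*(-64) + 108 = 4160 + 108 = 4268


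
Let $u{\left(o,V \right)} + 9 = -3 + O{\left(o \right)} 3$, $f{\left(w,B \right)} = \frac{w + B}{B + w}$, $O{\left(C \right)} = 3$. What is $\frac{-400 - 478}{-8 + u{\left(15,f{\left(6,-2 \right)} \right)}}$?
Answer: $\frac{878}{11} \approx 79.818$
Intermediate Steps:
$f{\left(w,B \right)} = 1$ ($f{\left(w,B \right)} = \frac{B + w}{B + w} = 1$)
$u{\left(o,V \right)} = -3$ ($u{\left(o,V \right)} = -9 + \left(-3 + 3 \cdot 3\right) = -9 + \left(-3 + 9\right) = -9 + 6 = -3$)
$\frac{-400 - 478}{-8 + u{\left(15,f{\left(6,-2 \right)} \right)}} = \frac{-400 - 478}{-8 - 3} = - \frac{878}{-11} = \left(-878\right) \left(- \frac{1}{11}\right) = \frac{878}{11}$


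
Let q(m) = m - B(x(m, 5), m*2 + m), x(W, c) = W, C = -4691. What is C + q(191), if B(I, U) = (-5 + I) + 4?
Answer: -4690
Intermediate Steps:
B(I, U) = -1 + I
q(m) = 1 (q(m) = m - (-1 + m) = m + (1 - m) = 1)
C + q(191) = -4691 + 1 = -4690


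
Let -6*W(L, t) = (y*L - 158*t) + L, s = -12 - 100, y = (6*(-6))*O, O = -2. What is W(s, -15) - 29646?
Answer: -86035/3 ≈ -28678.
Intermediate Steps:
y = 72 (y = (6*(-6))*(-2) = -36*(-2) = 72)
s = -112
W(L, t) = -73*L/6 + 79*t/3 (W(L, t) = -((72*L - 158*t) + L)/6 = -((-158*t + 72*L) + L)/6 = -(-158*t + 73*L)/6 = -73*L/6 + 79*t/3)
W(s, -15) - 29646 = (-73/6*(-112) + (79/3)*(-15)) - 29646 = (4088/3 - 395) - 29646 = 2903/3 - 29646 = -86035/3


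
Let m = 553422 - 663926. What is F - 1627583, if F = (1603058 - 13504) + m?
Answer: -148533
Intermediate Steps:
m = -110504
F = 1479050 (F = (1603058 - 13504) - 110504 = 1589554 - 110504 = 1479050)
F - 1627583 = 1479050 - 1627583 = -148533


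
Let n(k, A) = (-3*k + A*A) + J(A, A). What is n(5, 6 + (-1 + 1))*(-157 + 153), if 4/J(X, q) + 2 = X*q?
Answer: -1436/17 ≈ -84.471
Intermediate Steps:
J(X, q) = 4/(-2 + X*q)
n(k, A) = A² - 3*k + 4/(-2 + A²) (n(k, A) = (-3*k + A*A) + 4/(-2 + A*A) = (-3*k + A²) + 4/(-2 + A²) = (A² - 3*k) + 4/(-2 + A²) = A² - 3*k + 4/(-2 + A²))
n(5, 6 + (-1 + 1))*(-157 + 153) = ((4 + (-2 + (6 + (-1 + 1))²)*((6 + (-1 + 1))² - 3*5))/(-2 + (6 + (-1 + 1))²))*(-157 + 153) = ((4 + (-2 + (6 + 0)²)*((6 + 0)² - 15))/(-2 + (6 + 0)²))*(-4) = ((4 + (-2 + 6²)*(6² - 15))/(-2 + 6²))*(-4) = ((4 + (-2 + 36)*(36 - 15))/(-2 + 36))*(-4) = ((4 + 34*21)/34)*(-4) = ((4 + 714)/34)*(-4) = ((1/34)*718)*(-4) = (359/17)*(-4) = -1436/17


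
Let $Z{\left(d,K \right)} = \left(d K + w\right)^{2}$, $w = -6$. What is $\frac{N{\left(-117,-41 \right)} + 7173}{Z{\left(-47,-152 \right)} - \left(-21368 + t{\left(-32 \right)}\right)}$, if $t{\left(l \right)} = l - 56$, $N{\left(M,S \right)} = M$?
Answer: $\frac{1764}{12743125} \approx 0.00013843$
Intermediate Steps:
$Z{\left(d,K \right)} = \left(-6 + K d\right)^{2}$ ($Z{\left(d,K \right)} = \left(d K - 6\right)^{2} = \left(K d - 6\right)^{2} = \left(-6 + K d\right)^{2}$)
$t{\left(l \right)} = -56 + l$ ($t{\left(l \right)} = l - 56 = -56 + l$)
$\frac{N{\left(-117,-41 \right)} + 7173}{Z{\left(-47,-152 \right)} - \left(-21368 + t{\left(-32 \right)}\right)} = \frac{-117 + 7173}{\left(-6 - -7144\right)^{2} + \left(21368 - \left(-56 - 32\right)\right)} = \frac{7056}{\left(-6 + 7144\right)^{2} + \left(21368 - -88\right)} = \frac{7056}{7138^{2} + \left(21368 + 88\right)} = \frac{7056}{50951044 + 21456} = \frac{7056}{50972500} = 7056 \cdot \frac{1}{50972500} = \frac{1764}{12743125}$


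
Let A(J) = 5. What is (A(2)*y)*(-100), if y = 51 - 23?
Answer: -14000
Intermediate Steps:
y = 28
(A(2)*y)*(-100) = (5*28)*(-100) = 140*(-100) = -14000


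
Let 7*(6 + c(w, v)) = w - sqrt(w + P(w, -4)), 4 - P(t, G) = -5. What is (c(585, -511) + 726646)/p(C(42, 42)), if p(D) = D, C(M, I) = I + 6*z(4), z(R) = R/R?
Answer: 5087065/336 - sqrt(66)/112 ≈ 15140.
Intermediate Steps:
P(t, G) = 9 (P(t, G) = 4 - 1*(-5) = 4 + 5 = 9)
z(R) = 1
c(w, v) = -6 - sqrt(9 + w)/7 + w/7 (c(w, v) = -6 + (w - sqrt(w + 9))/7 = -6 + (w - sqrt(9 + w))/7 = -6 + (-sqrt(9 + w)/7 + w/7) = -6 - sqrt(9 + w)/7 + w/7)
C(M, I) = 6 + I (C(M, I) = I + 6*1 = I + 6 = 6 + I)
(c(585, -511) + 726646)/p(C(42, 42)) = ((-6 - sqrt(9 + 585)/7 + (1/7)*585) + 726646)/(6 + 42) = ((-6 - 3*sqrt(66)/7 + 585/7) + 726646)/48 = ((-6 - 3*sqrt(66)/7 + 585/7) + 726646)*(1/48) = ((543/7 - 3*sqrt(66)/7) + 726646)*(1/48) = (5087065/7 - 3*sqrt(66)/7)*(1/48) = 5087065/336 - sqrt(66)/112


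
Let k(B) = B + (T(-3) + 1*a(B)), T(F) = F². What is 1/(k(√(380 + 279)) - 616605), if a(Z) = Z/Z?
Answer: -616595/380189393366 - √659/380189393366 ≈ -1.6219e-6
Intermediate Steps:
a(Z) = 1
k(B) = 10 + B (k(B) = B + ((-3)² + 1*1) = B + (9 + 1) = B + 10 = 10 + B)
1/(k(√(380 + 279)) - 616605) = 1/((10 + √(380 + 279)) - 616605) = 1/((10 + √659) - 616605) = 1/(-616595 + √659)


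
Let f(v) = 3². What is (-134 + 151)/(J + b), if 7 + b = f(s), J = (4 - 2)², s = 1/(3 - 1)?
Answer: 17/6 ≈ 2.8333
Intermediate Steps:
s = ½ (s = 1/2 = ½ ≈ 0.50000)
f(v) = 9
J = 4 (J = 2² = 4)
b = 2 (b = -7 + 9 = 2)
(-134 + 151)/(J + b) = (-134 + 151)/(4 + 2) = 17/6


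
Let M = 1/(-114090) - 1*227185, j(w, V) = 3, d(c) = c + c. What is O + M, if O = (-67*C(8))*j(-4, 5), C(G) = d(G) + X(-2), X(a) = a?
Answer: -26240585911/114090 ≈ -2.3000e+5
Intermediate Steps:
d(c) = 2*c
M = -25919536651/114090 (M = -1/114090 - 227185 = -25919536651/114090 ≈ -2.2719e+5)
C(G) = -2 + 2*G (C(G) = 2*G - 2 = -2 + 2*G)
O = -2814 (O = -67*(-2 + 2*8)*3 = -67*(-2 + 16)*3 = -67*14*3 = -938*3 = -2814)
O + M = -2814 - 25919536651/114090 = -26240585911/114090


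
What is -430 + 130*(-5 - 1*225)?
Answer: -30330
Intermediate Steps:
-430 + 130*(-5 - 1*225) = -430 + 130*(-5 - 225) = -430 + 130*(-230) = -430 - 29900 = -30330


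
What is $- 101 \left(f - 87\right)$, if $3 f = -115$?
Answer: $\frac{37976}{3} \approx 12659.0$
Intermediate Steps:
$f = - \frac{115}{3}$ ($f = \frac{1}{3} \left(-115\right) = - \frac{115}{3} \approx -38.333$)
$- 101 \left(f - 87\right) = - 101 \left(- \frac{115}{3} - 87\right) = \left(-101\right) \left(- \frac{376}{3}\right) = \frac{37976}{3}$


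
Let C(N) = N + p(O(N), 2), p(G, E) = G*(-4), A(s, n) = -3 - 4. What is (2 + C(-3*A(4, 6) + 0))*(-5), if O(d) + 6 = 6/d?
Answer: -1605/7 ≈ -229.29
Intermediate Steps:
A(s, n) = -7
O(d) = -6 + 6/d
p(G, E) = -4*G
C(N) = 24 + N - 24/N (C(N) = N - 4*(-6 + 6/N) = N + (24 - 24/N) = 24 + N - 24/N)
(2 + C(-3*A(4, 6) + 0))*(-5) = (2 + (24 + (-3*(-7) + 0) - 24/(-3*(-7) + 0)))*(-5) = (2 + (24 + (21 + 0) - 24/(21 + 0)))*(-5) = (2 + (24 + 21 - 24/21))*(-5) = (2 + (24 + 21 - 24*1/21))*(-5) = (2 + (24 + 21 - 8/7))*(-5) = (2 + 307/7)*(-5) = (321/7)*(-5) = -1605/7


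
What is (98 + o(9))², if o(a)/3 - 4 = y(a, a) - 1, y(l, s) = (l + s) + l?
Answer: 35344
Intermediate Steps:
y(l, s) = s + 2*l
o(a) = 9 + 9*a (o(a) = 12 + 3*((a + 2*a) - 1) = 12 + 3*(3*a - 1) = 12 + 3*(-1 + 3*a) = 12 + (-3 + 9*a) = 9 + 9*a)
(98 + o(9))² = (98 + (9 + 9*9))² = (98 + (9 + 81))² = (98 + 90)² = 188² = 35344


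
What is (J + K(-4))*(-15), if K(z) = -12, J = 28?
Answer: -240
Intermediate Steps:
(J + K(-4))*(-15) = (28 - 12)*(-15) = 16*(-15) = -240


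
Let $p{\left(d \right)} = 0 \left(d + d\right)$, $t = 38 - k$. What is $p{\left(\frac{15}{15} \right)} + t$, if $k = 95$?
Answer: $-57$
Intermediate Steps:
$t = -57$ ($t = 38 - 95 = -57$)
$p{\left(d \right)} = 0$ ($p{\left(d \right)} = 0 \cdot 2 d = 0$)
$p{\left(\frac{15}{15} \right)} + t = 0 - 57 = -57$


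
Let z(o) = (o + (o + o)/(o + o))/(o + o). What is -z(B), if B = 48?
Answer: -49/96 ≈ -0.51042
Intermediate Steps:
z(o) = (1 + o)/(2*o) (z(o) = (o + (2*o)/((2*o)))/((2*o)) = (o + (2*o)*(1/(2*o)))*(1/(2*o)) = (o + 1)*(1/(2*o)) = (1 + o)*(1/(2*o)) = (1 + o)/(2*o))
-z(B) = -(1 + 48)/(2*48) = -49/(2*48) = -1*49/96 = -49/96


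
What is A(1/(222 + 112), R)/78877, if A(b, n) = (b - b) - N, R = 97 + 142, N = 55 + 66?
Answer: -121/78877 ≈ -0.0015340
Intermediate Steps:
N = 121
R = 239
A(b, n) = -121 (A(b, n) = (b - b) - 1*121 = 0 - 121 = -121)
A(1/(222 + 112), R)/78877 = -121/78877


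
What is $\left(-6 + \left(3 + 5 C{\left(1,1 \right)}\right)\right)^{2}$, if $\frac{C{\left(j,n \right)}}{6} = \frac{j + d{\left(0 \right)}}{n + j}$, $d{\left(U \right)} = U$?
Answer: $144$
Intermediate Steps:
$C{\left(j,n \right)} = \frac{6 j}{j + n}$ ($C{\left(j,n \right)} = 6 \frac{j + 0}{n + j} = 6 \frac{j}{j + n} = \frac{6 j}{j + n}$)
$\left(-6 + \left(3 + 5 C{\left(1,1 \right)}\right)\right)^{2} = \left(-6 + \left(3 + 5 \cdot 6 \cdot 1 \frac{1}{1 + 1}\right)\right)^{2} = \left(-6 + \left(3 + 5 \cdot 6 \cdot 1 \cdot \frac{1}{2}\right)\right)^{2} = \left(-6 + \left(3 + 5 \cdot 3\right)\right)^{2} = \left(-6 + \left(3 + 15\right)\right)^{2} = \left(-6 + 18\right)^{2} = 12^{2} = 144$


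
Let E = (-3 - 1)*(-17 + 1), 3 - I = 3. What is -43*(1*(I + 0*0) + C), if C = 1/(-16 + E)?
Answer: -43/48 ≈ -0.89583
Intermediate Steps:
I = 0 (I = 3 - 1*3 = 3 - 3 = 0)
E = 64 (E = -4*(-16) = 64)
C = 1/48 (C = 1/(-16 + 64) = 1/48 ≈ 0.020833)
-43*(1*(I + 0*0) + C) = -43*(1*(0 + 0*0) + 1/48) = -43*(1*(0 + 0) + 1/48) = -43*(1*0 + 1/48) = -43*(0 + 1/48) = -43*1/48 = -43/48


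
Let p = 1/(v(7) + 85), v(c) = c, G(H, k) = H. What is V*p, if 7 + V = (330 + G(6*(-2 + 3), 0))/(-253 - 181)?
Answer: -241/2852 ≈ -0.084502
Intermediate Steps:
V = -241/31 (V = -7 + (330 + 6*(-2 + 3))/(-253 - 181) = -7 + (330 + 6*1)/(-434) = -7 + (330 + 6)*(-1/434) = -7 + 336*(-1/434) = -7 - 24/31 = -241/31 ≈ -7.7742)
p = 1/92 (p = 1/(7 + 85) = 1/92 ≈ 0.010870)
V*p = -241/31*1/92 = -241/2852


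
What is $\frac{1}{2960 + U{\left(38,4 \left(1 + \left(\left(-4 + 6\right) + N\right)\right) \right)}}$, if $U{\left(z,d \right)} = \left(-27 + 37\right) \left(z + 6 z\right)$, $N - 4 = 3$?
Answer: $\frac{1}{5620} \approx 0.00017794$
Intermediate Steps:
$N = 7$ ($N = 4 + 3 = 7$)
$U{\left(z,d \right)} = 70 z$ ($U{\left(z,d \right)} = 10 \cdot 7 z = 70 z$)
$\frac{1}{2960 + U{\left(38,4 \left(1 + \left(\left(-4 + 6\right) + N\right)\right) \right)}} = \frac{1}{2960 + 70 \cdot 38} = \frac{1}{2960 + 2660} = \frac{1}{5620}$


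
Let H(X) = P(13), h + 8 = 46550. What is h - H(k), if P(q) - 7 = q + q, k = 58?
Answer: 46509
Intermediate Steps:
h = 46542 (h = -8 + 46550 = 46542)
P(q) = 7 + 2*q (P(q) = 7 + (q + q) = 7 + 2*q)
H(X) = 33 (H(X) = 7 + 2*13 = 7 + 26 = 33)
h - H(k) = 46542 - 1*33 = 46542 - 33 = 46509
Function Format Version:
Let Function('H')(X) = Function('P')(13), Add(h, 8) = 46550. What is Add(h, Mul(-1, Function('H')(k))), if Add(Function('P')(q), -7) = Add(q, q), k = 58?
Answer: 46509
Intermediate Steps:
h = 46542 (h = Add(-8, 46550) = 46542)
Function('P')(q) = Add(7, Mul(2, q)) (Function('P')(q) = Add(7, Add(q, q)) = Add(7, Mul(2, q)))
Function('H')(X) = 33 (Function('H')(X) = Add(7, Mul(2, 13)) = Add(7, 26) = 33)
Add(h, Mul(-1, Function('H')(k))) = Add(46542, Mul(-1, 33)) = Add(46542, -33) = 46509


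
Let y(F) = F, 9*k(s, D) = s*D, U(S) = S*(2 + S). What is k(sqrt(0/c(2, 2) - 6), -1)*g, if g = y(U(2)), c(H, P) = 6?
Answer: -8*I*sqrt(6)/9 ≈ -2.1773*I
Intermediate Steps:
k(s, D) = D*s/9 (k(s, D) = (s*D)/9 = (D*s)/9 = D*s/9)
g = 8 (g = 2*(2 + 2) = 2*4 = 8)
k(sqrt(0/c(2, 2) - 6), -1)*g = ((1/9)*(-1)*sqrt(0/6 - 6))*8 = ((1/9)*(-1)*sqrt(0*(1/6) - 6))*8 = ((1/9)*(-1)*sqrt(0 - 6))*8 = ((1/9)*(-1)*sqrt(-6))*8 = ((1/9)*(-1)*(I*sqrt(6)))*8 = -I*sqrt(6)/9*8 = -8*I*sqrt(6)/9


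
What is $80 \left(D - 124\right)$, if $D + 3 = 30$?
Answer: $-7760$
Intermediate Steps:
$D = 27$ ($D = -3 + 30 = 27$)
$80 \left(D - 124\right) = 80 \left(27 - 124\right) = 80 \left(-97\right) = -7760$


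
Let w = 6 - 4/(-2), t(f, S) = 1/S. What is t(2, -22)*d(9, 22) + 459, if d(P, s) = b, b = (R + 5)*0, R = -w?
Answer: 459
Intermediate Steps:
w = 8 (w = 6 - 4*(-1)/2 = 6 - 1*(-2) = 6 + 2 = 8)
R = -8 (R = -1*8 = -8)
b = 0 (b = (-8 + 5)*0 = -3*0 = 0)
d(P, s) = 0
t(2, -22)*d(9, 22) + 459 = 0/(-22) + 459 = -1/22*0 + 459 = 0 + 459 = 459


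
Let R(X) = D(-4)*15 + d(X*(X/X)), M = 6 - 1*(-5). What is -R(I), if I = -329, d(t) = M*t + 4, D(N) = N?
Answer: 3675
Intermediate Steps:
M = 11 (M = 6 + 5 = 11)
d(t) = 4 + 11*t (d(t) = 11*t + 4 = 4 + 11*t)
R(X) = -56 + 11*X (R(X) = -4*15 + (4 + 11*(X*(X/X))) = -60 + (4 + 11*(X*1)) = -60 + (4 + 11*X) = -56 + 11*X)
-R(I) = -(-56 + 11*(-329)) = -(-56 - 3619) = -1*(-3675) = 3675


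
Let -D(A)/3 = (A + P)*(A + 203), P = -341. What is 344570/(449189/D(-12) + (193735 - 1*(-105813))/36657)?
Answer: 170322667716654/5137013039 ≈ 33156.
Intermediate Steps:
D(A) = -3*(-341 + A)*(203 + A) (D(A) = -3*(A - 341)*(A + 203) = -3*(-341 + A)*(203 + A))
344570/(449189/D(-12) + (193735 - 1*(-105813))/36657) = 344570/(449189/(207669 - 3*(-12)**2 + 414*(-12)) + (193735 - 1*(-105813))/36657) = 344570/(449189/(207669 - 3*144 - 4968) + (193735 + 105813)*(1/36657)) = 344570/(449189/(207669 - 432 - 4968) + 299548*(1/36657)) = 344570/(449189/202269 + 299548/36657) = 344570/(25685065195/2471524911) = 344570*(2471524911/25685065195) = 170322667716654/5137013039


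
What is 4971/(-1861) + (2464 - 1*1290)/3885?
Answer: -17127521/7229985 ≈ -2.3690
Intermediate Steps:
4971/(-1861) + (2464 - 1*1290)/3885 = 4971*(-1/1861) + (2464 - 1290)*(1/3885) = -4971/1861 + 1174*(1/3885) = -4971/1861 + 1174/3885 = -17127521/7229985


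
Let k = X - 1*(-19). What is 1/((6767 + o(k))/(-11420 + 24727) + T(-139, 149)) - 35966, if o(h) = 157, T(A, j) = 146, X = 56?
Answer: -70124551329/1949746 ≈ -35966.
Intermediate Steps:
k = 75 (k = 56 - 1*(-19) = 56 + 19 = 75)
1/((6767 + o(k))/(-11420 + 24727) + T(-139, 149)) - 35966 = 1/((6767 + 157)/(-11420 + 24727) + 146) - 35966 = 1/(6924/13307 + 146) - 35966 = 1/(1949746/13307) - 35966 = 13307/1949746 - 35966 = -70124551329/1949746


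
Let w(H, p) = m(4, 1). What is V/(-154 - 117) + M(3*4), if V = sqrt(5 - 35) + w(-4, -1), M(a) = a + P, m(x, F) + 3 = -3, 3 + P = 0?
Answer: 2445/271 - I*sqrt(30)/271 ≈ 9.0221 - 0.020211*I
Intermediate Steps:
P = -3 (P = -3 + 0 = -3)
m(x, F) = -6 (m(x, F) = -3 - 3 = -6)
w(H, p) = -6
M(a) = -3 + a (M(a) = a - 3 = -3 + a)
V = -6 + I*sqrt(30) (V = sqrt(5 - 35) - 6 = sqrt(-30) - 6 = I*sqrt(30) - 6 = -6 + I*sqrt(30) ≈ -6.0 + 5.4772*I)
V/(-154 - 117) + M(3*4) = (-6 + I*sqrt(30))/(-154 - 117) + (-3 + 3*4) = (-6 + I*sqrt(30))/(-271) + (-3 + 12) = (-6 + I*sqrt(30))*(-1/271) + 9 = (6/271 - I*sqrt(30)/271) + 9 = 2445/271 - I*sqrt(30)/271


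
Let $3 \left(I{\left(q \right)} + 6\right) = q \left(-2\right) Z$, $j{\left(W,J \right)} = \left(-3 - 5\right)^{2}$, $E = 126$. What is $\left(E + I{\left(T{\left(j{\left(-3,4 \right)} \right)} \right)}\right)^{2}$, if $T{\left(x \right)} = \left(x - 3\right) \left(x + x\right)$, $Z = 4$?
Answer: $\frac{3856906816}{9} \approx 4.2855 \cdot 10^{8}$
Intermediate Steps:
$j{\left(W,J \right)} = 64$ ($j{\left(W,J \right)} = \left(-8\right)^{2} = 64$)
$T{\left(x \right)} = 2 x \left(-3 + x\right)$ ($T{\left(x \right)} = \left(-3 + x\right) 2 x = 2 x \left(-3 + x\right)$)
$I{\left(q \right)} = -6 - \frac{8 q}{3}$ ($I{\left(q \right)} = -6 + \frac{q \left(-2\right) 4}{3} = -6 + \frac{- 2 q 4}{3} = -6 + \frac{\left(-8\right) q}{3} = -6 - \frac{8 q}{3}$)
$\left(E + I{\left(T{\left(j{\left(-3,4 \right)} \right)} \right)}\right)^{2} = \left(126 - \left(6 + \frac{8 \cdot 2 \cdot 64 \left(-3 + 64\right)}{3}\right)\right)^{2} = \left(126 - \left(6 + \frac{8 \cdot 2 \cdot 64 \cdot 61}{3}\right)\right)^{2} = \left(126 - \frac{62482}{3}\right)^{2} = \left(- \frac{62104}{3}\right)^{2} = \frac{3856906816}{9}$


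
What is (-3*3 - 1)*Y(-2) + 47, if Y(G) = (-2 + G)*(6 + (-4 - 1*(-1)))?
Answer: 167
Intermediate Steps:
Y(G) = -6 + 3*G (Y(G) = (-2 + G)*(6 + (-4 + 1)) = (-2 + G)*(6 - 3) = (-2 + G)*3 = -6 + 3*G)
(-3*3 - 1)*Y(-2) + 47 = (-3*3 - 1)*(-6 + 3*(-2)) + 47 = (-9 - 1)*(-6 - 6) + 47 = -10*(-12) + 47 = 120 + 47 = 167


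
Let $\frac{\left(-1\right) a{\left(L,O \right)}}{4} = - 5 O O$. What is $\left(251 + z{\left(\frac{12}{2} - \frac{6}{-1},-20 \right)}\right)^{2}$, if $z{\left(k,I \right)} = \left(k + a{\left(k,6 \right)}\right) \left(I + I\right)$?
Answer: $842682841$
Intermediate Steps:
$a{\left(L,O \right)} = 20 O^{2}$ ($a{\left(L,O \right)} = - 4 \left(- 5 O O\right) = - 4 \left(- 5 O^{2}\right) = 20 O^{2}$)
$z{\left(k,I \right)} = 2 I \left(720 + k\right)$ ($z{\left(k,I \right)} = \left(k + 20 \cdot 6^{2}\right) \left(I + I\right) = \left(k + 20 \cdot 36\right) 2 I = \left(k + 720\right) 2 I = \left(720 + k\right) 2 I = 2 I \left(720 + k\right)$)
$\left(251 + z{\left(\frac{12}{2} - \frac{6}{-1},-20 \right)}\right)^{2} = \left(251 + 2 \left(-20\right) \left(720 + \left(\frac{12}{2} - \frac{6}{-1}\right)\right)\right)^{2} = \left(251 + 2 \left(-20\right) \left(720 + \left(12 \cdot \frac{1}{2} - -6\right)\right)\right)^{2} = \left(251 + 2 \left(-20\right) \left(720 + \left(6 + 6\right)\right)\right)^{2} = \left(251 + 2 \left(-20\right) \left(720 + 12\right)\right)^{2} = \left(251 + 2 \left(-20\right) 732\right)^{2} = \left(251 - 29280\right)^{2} = \left(-29029\right)^{2} = 842682841$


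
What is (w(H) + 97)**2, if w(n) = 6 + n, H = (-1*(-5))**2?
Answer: 16384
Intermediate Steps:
H = 25 (H = 5**2 = 25)
(w(H) + 97)**2 = ((6 + 25) + 97)**2 = (31 + 97)**2 = 128**2 = 16384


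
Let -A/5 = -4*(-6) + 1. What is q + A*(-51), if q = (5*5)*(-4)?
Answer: 6275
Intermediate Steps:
q = -100 (q = 25*(-4) = -100)
A = -125 (A = -5*(-4*(-6) + 1) = -5*(24 + 1) = -5*25 = -125)
q + A*(-51) = -100 - 125*(-51) = -100 + 6375 = 6275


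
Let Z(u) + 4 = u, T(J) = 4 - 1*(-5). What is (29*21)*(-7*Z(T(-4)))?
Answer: -21315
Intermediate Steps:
T(J) = 9 (T(J) = 4 + 5 = 9)
Z(u) = -4 + u
(29*21)*(-7*Z(T(-4))) = (29*21)*(-7*(-4 + 9)) = 609*(-7*5) = 609*(-35) = -21315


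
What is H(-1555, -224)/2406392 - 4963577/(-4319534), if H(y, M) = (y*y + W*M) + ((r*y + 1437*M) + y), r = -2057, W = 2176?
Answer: 16351549122323/5197246030664 ≈ 3.1462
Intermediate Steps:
H(y, M) = y**2 - 2056*y + 3613*M (H(y, M) = (y*y + 2176*M) + ((-2057*y + 1437*M) + y) = (y**2 + 2176*M) + (-2056*y + 1437*M) = y**2 - 2056*y + 3613*M)
H(-1555, -224)/2406392 - 4963577/(-4319534) = ((-1555)**2 - 2056*(-1555) + 3613*(-224))/2406392 - 4963577/(-4319534) = (2418025 + 3197080 - 809312)*(1/2406392) - 4963577*(-1/4319534) = 4805793*(1/2406392) + 4963577/4319534 = 4805793/2406392 + 4963577/4319534 = 16351549122323/5197246030664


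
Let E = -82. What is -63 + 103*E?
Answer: -8509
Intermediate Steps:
-63 + 103*E = -63 + 103*(-82) = -63 - 8446 = -8509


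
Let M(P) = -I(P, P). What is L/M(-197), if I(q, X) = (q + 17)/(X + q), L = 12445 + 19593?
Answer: -3155743/45 ≈ -70128.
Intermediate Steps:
L = 32038
I(q, X) = (17 + q)/(X + q)
M(P) = -(17 + P)/(2*P) (M(P) = -(17 + P)/(P + P) = -(17 + P)/(2*P))
L/M(-197) = 32038/(((½)*(-17 - 1*(-197))/(-197))) = 32038/(((½)*(-1/197)*(-17 + 197))) = 32038/(((½)*(-1/197)*180)) = 32038/(-90/197) = 32038*(-197/90) = -3155743/45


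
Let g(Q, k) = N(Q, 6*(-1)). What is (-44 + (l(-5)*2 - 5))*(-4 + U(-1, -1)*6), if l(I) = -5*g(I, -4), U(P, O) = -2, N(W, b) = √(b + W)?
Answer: 784 + 160*I*√11 ≈ 784.0 + 530.66*I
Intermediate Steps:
N(W, b) = √(W + b)
g(Q, k) = √(-6 + Q) (g(Q, k) = √(Q + 6*(-1)) = √(Q - 6) = √(-6 + Q))
l(I) = -5*√(-6 + I)
(-44 + (l(-5)*2 - 5))*(-4 + U(-1, -1)*6) = (-44 + (-5*√(-6 - 5)*2 - 5))*(-4 - 2*6) = (-44 + (-5*I*√11*2 - 5))*(-4 - 12) = (-44 + (-5*I*√11*2 - 5))*(-16) = (-44 + (-10*I*√11 - 5))*(-16) = (-44 + (-5 - 10*I*√11))*(-16) = (-49 - 10*I*√11)*(-16) = 784 + 160*I*√11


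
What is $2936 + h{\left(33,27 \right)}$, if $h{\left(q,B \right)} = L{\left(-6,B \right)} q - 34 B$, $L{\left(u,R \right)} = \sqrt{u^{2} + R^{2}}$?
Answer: $2018 + 99 \sqrt{85} \approx 2930.7$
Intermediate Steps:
$L{\left(u,R \right)} = \sqrt{R^{2} + u^{2}}$
$h{\left(q,B \right)} = - 34 B + q \sqrt{36 + B^{2}}$ ($h{\left(q,B \right)} = \sqrt{B^{2} + \left(-6\right)^{2}} q - 34 B = \sqrt{B^{2} + 36} q - 34 B = \sqrt{36 + B^{2}} q - 34 B = q \sqrt{36 + B^{2}} - 34 B = - 34 B + q \sqrt{36 + B^{2}}$)
$2936 + h{\left(33,27 \right)} = 2936 + \left(\left(-34\right) 27 + 33 \sqrt{36 + 27^{2}}\right) = 2936 - \left(918 - 33 \sqrt{36 + 729}\right) = 2936 - \left(918 - 33 \sqrt{765}\right) = 2936 - \left(918 - 33 \cdot 3 \sqrt{85}\right) = 2936 - \left(918 - 99 \sqrt{85}\right) = 2018 + 99 \sqrt{85}$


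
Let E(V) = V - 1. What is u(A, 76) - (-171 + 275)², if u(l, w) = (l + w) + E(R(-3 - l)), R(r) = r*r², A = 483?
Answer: -114801514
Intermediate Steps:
R(r) = r³
E(V) = -1 + V
u(l, w) = -1 + l + w + (-3 - l)³ (u(l, w) = (l + w) + (-1 + (-3 - l)³) = -1 + l + w + (-3 - l)³)
u(A, 76) - (-171 + 275)² = (-1 + 483 + 76 - (3 + 483)³) - (-171 + 275)² = (-1 + 483 + 76 - 1*486³) - 1*104² = (-1 + 483 + 76 - 1*114791256) - 1*10816 = (-1 + 483 + 76 - 114791256) - 10816 = -114790698 - 10816 = -114801514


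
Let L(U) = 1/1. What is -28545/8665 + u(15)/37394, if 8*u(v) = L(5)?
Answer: -1707857035/518430416 ≈ -3.2943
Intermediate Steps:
L(U) = 1
u(v) = 1/8 (u(v) = (1/8)*1 = 1/8)
-28545/8665 + u(15)/37394 = -28545/8665 + (1/8)/37394 = -28545*1/8665 + (1/8)*(1/37394) = -5709/1733 + 1/299152 = -1707857035/518430416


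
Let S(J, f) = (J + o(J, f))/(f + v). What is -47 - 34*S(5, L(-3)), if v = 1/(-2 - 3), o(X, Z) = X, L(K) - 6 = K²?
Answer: -2589/37 ≈ -69.973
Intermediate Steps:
L(K) = 6 + K²
v = -⅕ (v = 1/(-5) = -⅕ ≈ -0.20000)
S(J, f) = 2*J/(-⅕ + f) (S(J, f) = (J + J)/(f - ⅕) = (2*J)/(-⅕ + f) = 2*J/(-⅕ + f))
-47 - 34*S(5, L(-3)) = -47 - 340*5/(-1 + 5*(6 + (-3)²)) = -47 - 340*5/(-1 + 5*(6 + 9)) = -47 - 340*5/(-1 + 5*15) = -47 - 340*5/(-1 + 75) = -47 - 340*5/74 = -47 - 34*25/37 = -47 - 850/37 = -2589/37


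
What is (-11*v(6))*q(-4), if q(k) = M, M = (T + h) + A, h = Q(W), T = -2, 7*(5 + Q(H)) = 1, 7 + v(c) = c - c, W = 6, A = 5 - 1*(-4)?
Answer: 165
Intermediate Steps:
A = 9 (A = 5 + 4 = 9)
v(c) = -7 (v(c) = -7 + (c - c) = -7 + 0 = -7)
Q(H) = -34/7 (Q(H) = -5 + (⅐)*1 = -5 + ⅐ = -34/7)
h = -34/7 ≈ -4.8571
M = 15/7 (M = (-2 - 34/7) + 9 = -48/7 + 9 = 15/7 ≈ 2.1429)
q(k) = 15/7
(-11*v(6))*q(-4) = -11*(-7)*(15/7) = 77*(15/7) = 165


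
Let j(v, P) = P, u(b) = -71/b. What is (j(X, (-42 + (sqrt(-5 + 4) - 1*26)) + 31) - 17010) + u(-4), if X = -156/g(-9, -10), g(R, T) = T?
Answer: -68117/4 + I ≈ -17029.0 + 1.0*I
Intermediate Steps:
X = 78/5 (X = -156/(-10) = -156*(-1/10) = 78/5 ≈ 15.600)
(j(X, (-42 + (sqrt(-5 + 4) - 1*26)) + 31) - 17010) + u(-4) = (((-42 + (sqrt(-5 + 4) - 1*26)) + 31) - 17010) - 71/(-4) = (((-42 + (sqrt(-1) - 26)) + 31) - 17010) - 71*(-1/4) = (((-42 + (I - 26)) + 31) - 17010) + 71/4 = (((-42 + (-26 + I)) + 31) - 17010) + 71/4 = (((-68 + I) + 31) - 17010) + 71/4 = ((-37 + I) - 17010) + 71/4 = (-17047 + I) + 71/4 = -68117/4 + I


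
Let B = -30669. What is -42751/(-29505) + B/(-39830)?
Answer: 2128703/959334 ≈ 2.2189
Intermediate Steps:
-42751/(-29505) + B/(-39830) = -42751/(-29505) - 30669/(-39830) = -42751*(-1/29505) - 30669*(-1/39830) = 42751/29505 + 30669/39830 = 2128703/959334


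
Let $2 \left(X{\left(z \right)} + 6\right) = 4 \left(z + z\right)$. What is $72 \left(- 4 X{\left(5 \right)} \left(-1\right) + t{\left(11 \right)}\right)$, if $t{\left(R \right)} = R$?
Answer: $4824$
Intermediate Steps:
$X{\left(z \right)} = -6 + 4 z$ ($X{\left(z \right)} = -6 + \frac{4 \left(z + z\right)}{2} = -6 + \frac{4 \cdot 2 z}{2} = -6 + \frac{8 z}{2} = -6 + 4 z$)
$72 \left(- 4 X{\left(5 \right)} \left(-1\right) + t{\left(11 \right)}\right) = 72 \left(- 4 \left(-6 + 4 \cdot 5\right) \left(-1\right) + 11\right) = 72 \left(- 4 \left(-6 + 20\right) \left(-1\right) + 11\right) = 72 \left(\left(-4\right) 14 \left(-1\right) + 11\right) = 72 \left(\left(-56\right) \left(-1\right) + 11\right) = 72 \left(56 + 11\right) = 72 \cdot 67 = 4824$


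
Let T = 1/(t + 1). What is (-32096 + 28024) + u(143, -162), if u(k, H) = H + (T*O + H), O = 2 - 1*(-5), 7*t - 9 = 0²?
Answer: -70287/16 ≈ -4392.9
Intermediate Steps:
t = 9/7 (t = 9/7 + (⅐)*0² = 9/7 + (⅐)*0 = 9/7 + 0 = 9/7 ≈ 1.2857)
O = 7 (O = 2 + 5 = 7)
T = 7/16 (T = 1/(9/7 + 1) = 1/(16/7) = 7/16 ≈ 0.43750)
u(k, H) = 49/16 + 2*H (u(k, H) = H + ((7/16)*7 + H) = H + (49/16 + H) = 49/16 + 2*H)
(-32096 + 28024) + u(143, -162) = (-32096 + 28024) + (49/16 + 2*(-162)) = -4072 + (49/16 - 324) = -4072 - 5135/16 = -70287/16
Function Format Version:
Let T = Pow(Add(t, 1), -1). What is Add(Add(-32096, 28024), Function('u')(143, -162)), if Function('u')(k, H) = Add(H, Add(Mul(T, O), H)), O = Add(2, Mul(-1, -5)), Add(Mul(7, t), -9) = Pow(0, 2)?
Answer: Rational(-70287, 16) ≈ -4392.9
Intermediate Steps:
t = Rational(9, 7) (t = Add(Rational(9, 7), Mul(Rational(1, 7), Pow(0, 2))) = Add(Rational(9, 7), Mul(Rational(1, 7), 0)) = Add(Rational(9, 7), 0) = Rational(9, 7) ≈ 1.2857)
O = 7 (O = Add(2, 5) = 7)
T = Rational(7, 16) (T = Pow(Add(Rational(9, 7), 1), -1) = Pow(Rational(16, 7), -1) = Rational(7, 16) ≈ 0.43750)
Function('u')(k, H) = Add(Rational(49, 16), Mul(2, H)) (Function('u')(k, H) = Add(H, Add(Mul(Rational(7, 16), 7), H)) = Add(H, Add(Rational(49, 16), H)) = Add(Rational(49, 16), Mul(2, H)))
Add(Add(-32096, 28024), Function('u')(143, -162)) = Add(Add(-32096, 28024), Add(Rational(49, 16), Mul(2, -162))) = Add(-4072, Add(Rational(49, 16), -324)) = Add(-4072, Rational(-5135, 16)) = Rational(-70287, 16)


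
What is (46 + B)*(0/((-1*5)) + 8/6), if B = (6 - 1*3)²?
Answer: 220/3 ≈ 73.333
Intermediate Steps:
B = 9 (B = (6 - 3)² = 3² = 9)
(46 + B)*(0/((-1*5)) + 8/6) = (46 + 9)*(0/((-1*5)) + 8/6) = 55*(0/(-5) + 8*(⅙)) = 55*(0*(-⅕) + 4/3) = 55*(0 + 4/3) = 55*(4/3) = 220/3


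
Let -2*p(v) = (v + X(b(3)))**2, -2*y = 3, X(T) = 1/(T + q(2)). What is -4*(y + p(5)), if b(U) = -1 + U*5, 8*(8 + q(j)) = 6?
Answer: 43016/729 ≈ 59.007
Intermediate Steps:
q(j) = -29/4 (q(j) = -8 + (1/8)*6 = -8 + 3/4 = -29/4)
b(U) = -1 + 5*U
X(T) = 1/(-29/4 + T) (X(T) = 1/(T - 29/4) = 1/(-29/4 + T))
y = -3/2 (y = -1/2*3 = -3/2 ≈ -1.5000)
p(v) = -(4/27 + v)**2/2 (p(v) = -(v + 4/(-29 + 4*(-1 + 5*3)))**2/2 = -(v + 4/(-29 + 4*(-1 + 15)))**2/2 = -(v + 4/(-29 + 4*14))**2/2 = -(v + 4/(-29 + 56))**2/2 = -(v + 4/27)**2/2 = -(4/27 + v)**2/2)
-4*(y + p(5)) = -4*(-3/2 - (4 + 27*5)**2/1458) = -4*(-3/2 - (4 + 135)**2/1458) = -4*(-3/2 - 1/1458*139**2) = -4*(-3/2 - 1/1458*19321) = -4*(-3/2 - 19321/1458) = -4*(-10754/729) = 43016/729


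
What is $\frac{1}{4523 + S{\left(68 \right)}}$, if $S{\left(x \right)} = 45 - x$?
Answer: $\frac{1}{4500} \approx 0.00022222$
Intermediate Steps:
$\frac{1}{4523 + S{\left(68 \right)}} = \frac{1}{4523 + \left(45 - 68\right)} = \frac{1}{4523 - 23} = \frac{1}{4500}$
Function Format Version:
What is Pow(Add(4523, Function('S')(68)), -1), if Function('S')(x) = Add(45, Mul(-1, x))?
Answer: Rational(1, 4500) ≈ 0.00022222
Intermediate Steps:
Pow(Add(4523, Function('S')(68)), -1) = Pow(Add(4523, Add(45, Mul(-1, 68))), -1) = Pow(Add(4523, Add(45, -68)), -1) = Pow(Add(4523, -23), -1) = Pow(4500, -1) = Rational(1, 4500)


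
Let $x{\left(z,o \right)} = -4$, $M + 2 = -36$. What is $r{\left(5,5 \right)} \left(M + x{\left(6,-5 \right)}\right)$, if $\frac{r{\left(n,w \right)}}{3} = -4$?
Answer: $504$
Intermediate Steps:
$M = -38$ ($M = -2 - 36 = -38$)
$r{\left(n,w \right)} = -12$ ($r{\left(n,w \right)} = 3 \left(-4\right) = -12$)
$r{\left(5,5 \right)} \left(M + x{\left(6,-5 \right)}\right) = - 12 \left(-38 - 4\right) = \left(-12\right) \left(-42\right) = 504$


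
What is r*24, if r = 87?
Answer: 2088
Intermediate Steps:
r*24 = 87*24 = 2088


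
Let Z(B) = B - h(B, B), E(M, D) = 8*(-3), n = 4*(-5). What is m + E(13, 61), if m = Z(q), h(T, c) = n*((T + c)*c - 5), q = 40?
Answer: 63916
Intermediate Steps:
n = -20
E(M, D) = -24
h(T, c) = 100 - 20*c*(T + c) (h(T, c) = -20*((T + c)*c - 5) = -20*(c*(T + c) - 5) = -20*(-5 + c*(T + c)) = 100 - 20*c*(T + c))
Z(B) = -100 + B + 40*B² (Z(B) = B - (100 - 20*B² - 20*B*B) = B - (100 - 20*B² - 20*B²) = B - (100 - 40*B²) = B + (-100 + 40*B²) = -100 + B + 40*B²)
m = 63940 (m = -100 + 40 + 40*40² = -100 + 40 + 40*1600 = -100 + 40 + 64000 = 63940)
m + E(13, 61) = 63940 - 24 = 63916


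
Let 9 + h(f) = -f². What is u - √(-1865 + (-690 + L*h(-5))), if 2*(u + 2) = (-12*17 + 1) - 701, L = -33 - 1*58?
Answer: -454 - 7*√11 ≈ -477.22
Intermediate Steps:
h(f) = -9 - f²
L = -91 (L = -33 - 58 = -91)
u = -454 (u = -2 + ((-12*17 + 1) - 701)/2 = -2 + ((-204 + 1) - 701)/2 = -2 + (-203 - 701)/2 = -2 + (½)*(-904) = -2 - 452 = -454)
u - √(-1865 + (-690 + L*h(-5))) = -454 - √(-1865 + (-690 - 91*(-9 - 1*(-5)²))) = -454 - √(-1865 + (-690 - 91*(-9 - 1*25))) = -454 - √(-1865 + (-690 - 91*(-9 - 25))) = -454 - √(-1865 + (-690 - 91*(-34))) = -454 - √(-1865 + (-690 + 3094)) = -454 - √(-1865 + 2404) = -454 - √539 = -454 - 7*√11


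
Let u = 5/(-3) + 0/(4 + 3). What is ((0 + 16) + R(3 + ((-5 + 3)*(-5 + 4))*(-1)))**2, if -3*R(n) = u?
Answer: 22201/81 ≈ 274.09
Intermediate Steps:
u = -5/3 (u = 5*(-1/3) + 0/7 = -5/3 + 0*(1/7) = -5/3 + 0 = -5/3 ≈ -1.6667)
R(n) = 5/9 (R(n) = -1/3*(-5/3) = 5/9)
((0 + 16) + R(3 + ((-5 + 3)*(-5 + 4))*(-1)))**2 = ((0 + 16) + 5/9)**2 = (16 + 5/9)**2 = (149/9)**2 = 22201/81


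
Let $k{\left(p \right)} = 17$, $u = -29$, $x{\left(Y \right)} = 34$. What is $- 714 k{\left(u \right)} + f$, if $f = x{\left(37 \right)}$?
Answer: $-12104$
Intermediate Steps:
$f = 34$
$- 714 k{\left(u \right)} + f = \left(-714\right) 17 + 34 = -12138 + 34 = -12104$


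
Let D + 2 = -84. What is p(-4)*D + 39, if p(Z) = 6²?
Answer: -3057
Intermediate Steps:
D = -86 (D = -2 - 84 = -86)
p(Z) = 36
p(-4)*D + 39 = 36*(-86) + 39 = -3096 + 39 = -3057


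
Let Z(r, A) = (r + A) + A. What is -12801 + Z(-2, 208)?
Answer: -12387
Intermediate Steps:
Z(r, A) = r + 2*A (Z(r, A) = (A + r) + A = r + 2*A)
-12801 + Z(-2, 208) = -12801 + (-2 + 2*208) = -12801 + (-2 + 416) = -12801 + 414 = -12387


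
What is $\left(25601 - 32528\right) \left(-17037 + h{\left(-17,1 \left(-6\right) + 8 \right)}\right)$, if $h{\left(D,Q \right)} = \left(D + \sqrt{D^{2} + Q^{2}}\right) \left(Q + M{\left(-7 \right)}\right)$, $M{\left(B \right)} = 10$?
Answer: $119428407 - 83124 \sqrt{293} \approx 1.1801 \cdot 10^{8}$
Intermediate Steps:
$h{\left(D,Q \right)} = \left(10 + Q\right) \left(D + \sqrt{D^{2} + Q^{2}}\right)$ ($h{\left(D,Q \right)} = \left(D + \sqrt{D^{2} + Q^{2}}\right) \left(Q + 10\right) = \left(D + \sqrt{D^{2} + Q^{2}}\right) \left(10 + Q\right) = \left(10 + Q\right) \left(D + \sqrt{D^{2} + Q^{2}}\right)$)
$\left(25601 - 32528\right) \left(-17037 + h{\left(-17,1 \left(-6\right) + 8 \right)}\right) = \left(25601 - 32528\right) \left(-17037 + \left(10 \left(-17\right) + 10 \sqrt{\left(-17\right)^{2} + \left(1 \left(-6\right) + 8\right)^{2}} - 17 \left(1 \left(-6\right) + 8\right) + \left(1 \left(-6\right) + 8\right) \sqrt{\left(-17\right)^{2} + \left(1 \left(-6\right) + 8\right)^{2}}\right)\right) = - 6927 \left(-17037 - \left(170 - 10 \sqrt{289 + \left(-6 + 8\right)^{2}} + 17 \left(-6 + 8\right) - \left(-6 + 8\right) \sqrt{289 + \left(-6 + 8\right)^{2}}\right)\right) = - 6927 \left(-17037 + \left(-170 + 10 \sqrt{289 + 2^{2}} - 34 + 2 \sqrt{289 + 2^{2}}\right)\right) = - 6927 \left(-17037 + \left(-170 + 10 \sqrt{289 + 4} - 34 + 2 \sqrt{289 + 4}\right)\right) = - 6927 \left(-17037 + \left(-170 + 10 \sqrt{293} - 34 + 2 \sqrt{293}\right)\right) = - 6927 \left(-17037 - \left(204 - 12 \sqrt{293}\right)\right) = - 6927 \left(-17241 + 12 \sqrt{293}\right) = 119428407 - 83124 \sqrt{293}$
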